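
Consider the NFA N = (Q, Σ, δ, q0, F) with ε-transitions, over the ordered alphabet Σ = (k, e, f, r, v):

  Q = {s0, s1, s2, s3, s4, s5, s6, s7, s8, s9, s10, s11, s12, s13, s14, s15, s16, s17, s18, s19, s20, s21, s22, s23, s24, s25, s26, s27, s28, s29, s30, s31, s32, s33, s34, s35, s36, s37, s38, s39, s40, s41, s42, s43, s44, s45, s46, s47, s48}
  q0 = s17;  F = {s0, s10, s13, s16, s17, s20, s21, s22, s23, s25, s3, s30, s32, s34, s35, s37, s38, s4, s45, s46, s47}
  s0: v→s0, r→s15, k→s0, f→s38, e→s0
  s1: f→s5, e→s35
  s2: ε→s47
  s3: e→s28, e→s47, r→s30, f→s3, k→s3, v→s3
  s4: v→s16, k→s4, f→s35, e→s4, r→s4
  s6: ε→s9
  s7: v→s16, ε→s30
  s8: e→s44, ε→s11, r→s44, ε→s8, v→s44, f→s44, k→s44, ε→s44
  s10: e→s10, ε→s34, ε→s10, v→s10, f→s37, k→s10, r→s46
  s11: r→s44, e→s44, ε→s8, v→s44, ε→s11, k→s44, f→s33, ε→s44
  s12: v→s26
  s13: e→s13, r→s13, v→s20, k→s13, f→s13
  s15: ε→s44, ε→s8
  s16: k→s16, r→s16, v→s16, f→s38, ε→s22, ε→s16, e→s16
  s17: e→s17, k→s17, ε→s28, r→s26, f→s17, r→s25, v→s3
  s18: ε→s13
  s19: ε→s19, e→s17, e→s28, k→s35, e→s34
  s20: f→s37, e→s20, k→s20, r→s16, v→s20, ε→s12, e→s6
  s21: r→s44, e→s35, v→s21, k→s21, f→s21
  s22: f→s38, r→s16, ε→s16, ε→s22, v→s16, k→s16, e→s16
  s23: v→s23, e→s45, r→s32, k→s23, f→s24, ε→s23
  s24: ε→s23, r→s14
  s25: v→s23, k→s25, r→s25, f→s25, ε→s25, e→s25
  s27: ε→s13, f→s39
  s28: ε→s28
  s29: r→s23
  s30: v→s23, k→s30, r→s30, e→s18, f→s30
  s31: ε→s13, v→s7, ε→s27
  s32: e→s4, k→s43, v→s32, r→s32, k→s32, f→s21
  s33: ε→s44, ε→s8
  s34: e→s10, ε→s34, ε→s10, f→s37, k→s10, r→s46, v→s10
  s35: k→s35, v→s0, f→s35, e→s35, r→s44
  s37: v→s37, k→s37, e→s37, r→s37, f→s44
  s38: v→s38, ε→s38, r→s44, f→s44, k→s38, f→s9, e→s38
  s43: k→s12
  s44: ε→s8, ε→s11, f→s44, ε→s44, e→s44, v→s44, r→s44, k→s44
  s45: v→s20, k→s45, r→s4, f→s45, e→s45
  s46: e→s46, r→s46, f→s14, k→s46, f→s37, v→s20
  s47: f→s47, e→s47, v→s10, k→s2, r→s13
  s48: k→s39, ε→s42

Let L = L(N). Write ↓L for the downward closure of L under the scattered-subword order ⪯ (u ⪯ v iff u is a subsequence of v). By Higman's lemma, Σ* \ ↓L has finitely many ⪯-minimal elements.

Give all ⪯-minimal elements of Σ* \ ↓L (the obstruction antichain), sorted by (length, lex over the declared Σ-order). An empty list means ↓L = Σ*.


A = [rvrfr, vevff].

|Q|=49, |F|=21, |δ|=177 (37 ε).
min D↑ (20 st, q0=0, F={17}): 0:k→0,e→0,f→0,r→1,v→2 1:k→1,e→1,f→1,r→1,v→3 2:k→2,e→4,f→2,r→5,v→2 3:k→3,e→6,f→3,r→7,v→3 4:k→4,e→4,f→4,r→8,v→9 5:k→5,e→8,f→5,r→5,v→3 6:k→6,e→6,f→6,r→10,v→11 7:k→7,e→10,f→12,r→7,v→7 8:k→8,e→8,f→8,r→8,v→11 9:k→9,e→9,f→13,r→14,v→9 10:k→10,e→10,f→15,r→10,v→16 11:k→11,e→11,f→13,r→16,v→11 12:k→12,e→15,f→12,r→17,v→12 13:k→13,e→13,f→17,r→13,v→13 14:k→14,e→14,f→13,r→14,v→11 15:k→15,e→15,f→15,r→17,v→18 16:k→16,e→16,f→19,r→16,v→16 17:k→17,e→17,f→17,r→17,v→17 18:k→18,e→18,f→19,r→17,v→18 19:k→19,e→19,f→17,r→17,v→19.
'rvrfr': run [36, 29, 24, 19, 10, 5] end={s11,s15,s33,s44,s8} rej; 5/5 del acc.
'vevff': N↓-sim [36, 34, 27, 19, 8, 5] end={s11,s33,s44,s8,s9} — reject; 5/5 single-dels accept.
2 obstructions.


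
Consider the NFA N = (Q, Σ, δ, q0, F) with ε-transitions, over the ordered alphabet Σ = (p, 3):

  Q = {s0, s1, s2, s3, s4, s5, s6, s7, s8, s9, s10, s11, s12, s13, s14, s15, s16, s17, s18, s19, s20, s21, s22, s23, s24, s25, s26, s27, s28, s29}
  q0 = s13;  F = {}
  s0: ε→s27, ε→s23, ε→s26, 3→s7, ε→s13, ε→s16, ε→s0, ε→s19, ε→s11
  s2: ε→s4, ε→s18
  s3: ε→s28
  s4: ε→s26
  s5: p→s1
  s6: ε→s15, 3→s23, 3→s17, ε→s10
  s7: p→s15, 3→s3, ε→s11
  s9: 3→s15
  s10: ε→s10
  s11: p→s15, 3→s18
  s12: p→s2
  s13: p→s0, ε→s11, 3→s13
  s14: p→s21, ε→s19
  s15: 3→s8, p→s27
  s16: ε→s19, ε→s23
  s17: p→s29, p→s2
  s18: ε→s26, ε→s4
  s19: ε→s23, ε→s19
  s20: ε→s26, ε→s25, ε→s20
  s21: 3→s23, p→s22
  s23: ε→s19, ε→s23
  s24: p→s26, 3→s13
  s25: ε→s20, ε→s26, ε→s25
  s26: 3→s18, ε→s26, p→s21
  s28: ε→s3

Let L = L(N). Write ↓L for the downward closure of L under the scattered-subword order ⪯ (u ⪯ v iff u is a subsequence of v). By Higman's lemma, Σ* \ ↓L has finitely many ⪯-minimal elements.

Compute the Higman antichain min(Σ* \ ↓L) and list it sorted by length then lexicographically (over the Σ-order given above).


|Q|=30, |F|=0, |δ|=57 (34 ε).
min D↑ (1 st, q0=0, F={0}): 0:p→0,3→0 (ε-aug+det+¬).
ε ∈ L(D↑) — L = ∅.

min(Σ*\↓L) = [ε].


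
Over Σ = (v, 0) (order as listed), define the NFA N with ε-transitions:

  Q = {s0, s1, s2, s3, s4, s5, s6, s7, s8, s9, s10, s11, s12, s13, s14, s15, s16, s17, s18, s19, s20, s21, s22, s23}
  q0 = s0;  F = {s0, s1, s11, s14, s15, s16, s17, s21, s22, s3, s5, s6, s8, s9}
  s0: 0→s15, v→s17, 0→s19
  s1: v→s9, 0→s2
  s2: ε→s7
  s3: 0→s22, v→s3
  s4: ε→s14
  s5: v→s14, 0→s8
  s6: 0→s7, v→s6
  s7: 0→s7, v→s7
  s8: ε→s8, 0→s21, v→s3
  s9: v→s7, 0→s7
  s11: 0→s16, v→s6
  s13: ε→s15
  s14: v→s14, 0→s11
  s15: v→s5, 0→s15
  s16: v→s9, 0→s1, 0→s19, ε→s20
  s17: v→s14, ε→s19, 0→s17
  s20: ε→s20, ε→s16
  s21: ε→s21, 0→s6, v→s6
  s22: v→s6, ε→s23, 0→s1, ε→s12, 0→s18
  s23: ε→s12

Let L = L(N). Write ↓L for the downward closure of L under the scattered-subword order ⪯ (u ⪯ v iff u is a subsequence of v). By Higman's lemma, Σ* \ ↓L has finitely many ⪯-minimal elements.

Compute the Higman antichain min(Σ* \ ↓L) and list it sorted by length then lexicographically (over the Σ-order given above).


min(Σ*\↓L) = [vv0v0, vv00vv, vv0000, 0v00v0, 0v0000].

|Q|=24, |F|=14, |δ|=45 (12 ε).
min D↑ (15 st, q0=0, F={11}): 0:v→1,0→2 1:v→3,0→1 2:v→4,0→2 3:v→3,0→5 4:v→3,0→6 5:v→7,0→8 6:v→9,0→10 7:v→7,0→11 8:v→12,0→13 9:v→9,0→14 10:v→7,0→7 11:v→11,0→11 12:v→11,0→11 13:v→12,0→11 14:v→7,0→13 [Hopcroft].
'vv0v0': N↓-sim [21, 19, 15, 13, 3, 1] end={s7} rej; 5/5 single-dels accept.
'vv00vv': run [21, 19, 15, 13, 8, 2, 1] end={s7} ∉↓L; 6/6 single-dels accept.
'vv0000': N↓-sim [21, 19, 15, 13, 8, 5, 2] end={s2,s7} — reject; 6/6 single-dels accept.
'0v00v0': N↓-sim [21, 20, 18, 16, 13, 3, 1] end={s7} ∉↓L; 6/6 deletions ∈↓L.
'0v0000': |S_i|=[21, 20, 18, 16, 13, 7, 2] end={s2,s7} ∉↓L; 6/6 single-dels accept.
5 minimals (antichain).


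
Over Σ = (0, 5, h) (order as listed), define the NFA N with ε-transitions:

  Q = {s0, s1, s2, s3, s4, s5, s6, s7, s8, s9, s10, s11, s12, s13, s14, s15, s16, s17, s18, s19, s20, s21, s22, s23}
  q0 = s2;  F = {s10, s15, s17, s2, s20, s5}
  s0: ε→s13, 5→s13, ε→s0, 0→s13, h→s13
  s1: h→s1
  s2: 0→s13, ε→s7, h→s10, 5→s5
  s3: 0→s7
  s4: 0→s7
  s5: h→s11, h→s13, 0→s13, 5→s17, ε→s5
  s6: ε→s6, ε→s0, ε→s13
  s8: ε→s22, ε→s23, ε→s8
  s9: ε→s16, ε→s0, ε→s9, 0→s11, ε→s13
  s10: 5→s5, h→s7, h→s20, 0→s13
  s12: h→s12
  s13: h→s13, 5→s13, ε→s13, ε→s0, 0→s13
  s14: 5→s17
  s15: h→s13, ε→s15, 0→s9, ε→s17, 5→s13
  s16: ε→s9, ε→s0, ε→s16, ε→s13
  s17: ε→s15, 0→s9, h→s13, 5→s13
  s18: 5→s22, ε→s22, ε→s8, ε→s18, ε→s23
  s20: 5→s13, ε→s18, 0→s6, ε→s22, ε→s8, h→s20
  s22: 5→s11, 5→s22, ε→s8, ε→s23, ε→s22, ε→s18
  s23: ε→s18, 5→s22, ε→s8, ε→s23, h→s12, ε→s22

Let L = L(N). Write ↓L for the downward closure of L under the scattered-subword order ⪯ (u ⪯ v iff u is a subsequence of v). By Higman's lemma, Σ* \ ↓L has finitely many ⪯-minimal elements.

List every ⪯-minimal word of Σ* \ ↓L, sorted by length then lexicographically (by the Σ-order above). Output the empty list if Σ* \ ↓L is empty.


min(Σ*\↓L) = [0, 5h, 555, hh5].

|Q|=24, |F|=6, |δ|=75 (38 ε).
min D↑ (6 st, q0=0, F={1}): 0:0→1,5→2,h→3 1:0→1,5→1,h→1 2:0→1,5→4,h→1 3:0→1,5→2,h→5 4:0→1,5→1,h→1 5:0→1,5→1,h→5 (ε-aug+det+¬).
'0': run [18, 6] end={s0,s11,s13,s16,s6,s9} ∉↓L; 1/1 deletions ∈↓L.
'5h': run [18, 13, 4] end={s0,s11,s12,s13} ∉↓L; 2/2 single-dels accept.
'555': N↓-sim [18, 13, 12, 8] end={s0,s11,s12,s13,s18,s22,s23,s8} rej; 3/3 del acc.
'hh5': N↓-sim [18, 17, 11, 8] end={s0,s11,s12,s13,s18,s22,s23,s8} rej; 3/3 del acc.
4 words, ⪯-incomp.


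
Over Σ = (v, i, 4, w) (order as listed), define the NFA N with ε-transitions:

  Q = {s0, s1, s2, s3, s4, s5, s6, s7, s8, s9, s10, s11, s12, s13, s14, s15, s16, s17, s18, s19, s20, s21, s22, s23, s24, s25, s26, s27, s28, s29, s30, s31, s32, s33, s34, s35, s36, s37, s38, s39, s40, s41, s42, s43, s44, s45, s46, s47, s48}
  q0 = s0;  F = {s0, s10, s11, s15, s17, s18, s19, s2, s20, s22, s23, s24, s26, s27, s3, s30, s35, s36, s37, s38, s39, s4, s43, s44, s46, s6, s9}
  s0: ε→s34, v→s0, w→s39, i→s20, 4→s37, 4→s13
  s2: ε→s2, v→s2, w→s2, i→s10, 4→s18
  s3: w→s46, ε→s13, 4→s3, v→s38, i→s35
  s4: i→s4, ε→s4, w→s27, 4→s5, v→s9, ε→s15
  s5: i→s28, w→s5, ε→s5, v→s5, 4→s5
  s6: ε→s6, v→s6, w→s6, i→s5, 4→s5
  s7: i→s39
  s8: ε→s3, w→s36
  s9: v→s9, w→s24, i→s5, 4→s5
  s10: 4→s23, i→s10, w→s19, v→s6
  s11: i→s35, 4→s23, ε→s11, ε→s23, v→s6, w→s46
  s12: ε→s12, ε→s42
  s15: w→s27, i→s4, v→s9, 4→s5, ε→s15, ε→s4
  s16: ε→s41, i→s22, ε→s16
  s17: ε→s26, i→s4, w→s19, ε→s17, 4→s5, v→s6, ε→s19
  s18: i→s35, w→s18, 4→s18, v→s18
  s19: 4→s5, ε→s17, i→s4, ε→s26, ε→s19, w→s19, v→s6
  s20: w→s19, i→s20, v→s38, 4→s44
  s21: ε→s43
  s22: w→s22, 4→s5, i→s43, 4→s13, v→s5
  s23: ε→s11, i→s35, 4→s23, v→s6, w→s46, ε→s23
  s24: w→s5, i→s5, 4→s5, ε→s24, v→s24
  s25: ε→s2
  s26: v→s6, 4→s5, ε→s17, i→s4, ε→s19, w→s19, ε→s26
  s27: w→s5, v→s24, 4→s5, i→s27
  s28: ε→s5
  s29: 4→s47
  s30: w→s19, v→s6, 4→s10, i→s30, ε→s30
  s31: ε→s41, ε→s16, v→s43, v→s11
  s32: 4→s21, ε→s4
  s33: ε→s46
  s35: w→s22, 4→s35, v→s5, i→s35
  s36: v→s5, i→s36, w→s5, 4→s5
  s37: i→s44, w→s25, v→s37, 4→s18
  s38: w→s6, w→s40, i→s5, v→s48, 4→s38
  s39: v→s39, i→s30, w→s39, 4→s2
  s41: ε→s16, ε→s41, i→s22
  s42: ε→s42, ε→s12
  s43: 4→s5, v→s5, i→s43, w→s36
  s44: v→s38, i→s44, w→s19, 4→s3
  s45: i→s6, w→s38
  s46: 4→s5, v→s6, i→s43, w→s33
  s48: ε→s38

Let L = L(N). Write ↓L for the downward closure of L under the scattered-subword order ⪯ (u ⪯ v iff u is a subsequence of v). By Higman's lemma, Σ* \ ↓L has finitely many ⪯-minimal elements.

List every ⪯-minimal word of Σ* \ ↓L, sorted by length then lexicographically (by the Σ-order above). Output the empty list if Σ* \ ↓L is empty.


|Q|=49, |F|=27, |δ|=166 (41 ε).
min D↑ (24 st, q0=0, F={10}): 0:v→0,i→1,4→2,w→3 1:v→4,i→1,4→5,w→6 2:v→2,i→5,4→7,w→8 3:v→3,i→9,4→8,w→3 4:v→4,i→10,4→4,w→11 5:v→4,i→5,4→12,w→6 6:v→11,i→13,4→10,w→6 7:v→7,i→14,4→7,w→7 8:v→8,i→15,4→7,w→8 9:v→11,i→9,4→15,w→6 10:v→10,i→10,4→10,w→10 11:v→11,i→10,4→10,w→11 12:v→4,i→14,4→12,w→16 13:v→17,i→13,4→10,w→18 14:v→10,i→14,4→14,w→19 15:v→11,i→15,4→20,w→6 16:v→11,i→21,4→10,w→16 17:v→17,i→10,4→10,w→22 18:v→22,i→18,4→10,w→10 19:v→10,i→21,4→10,w→19 20:v→11,i→14,4→20,w→16 21:v→10,i→21,4→10,w→23 22:v→22,i→10,4→10,w→10 23:v→10,i→23,4→10,w→10 [Hopcroft].
'ivi': N↓-sim [35, 28, 8, 2] end={s28,s5} rej; 3/3 single-dels accept.
'iw4': run [35, 28, 18, 3] end={s13,s28,s5} — reject; 3/3 deletions ∈↓L.
'44iv': N↓-sim [35, 30, 17, 7, 2] end={s28,s5} rej; 4/4 del acc.
'wiv4': N↓-sim [35, 27, 22, 5, 2] end={s28,s5} rej; 4/4 deletions ∈↓L.
'iwiww': N↓-sim [35, 28, 18, 9, 5, 2] end={s28,s5} rej; 5/5 del acc.
5 obstructions.

A = [ivi, iw4, 44iv, wiv4, iwiww].


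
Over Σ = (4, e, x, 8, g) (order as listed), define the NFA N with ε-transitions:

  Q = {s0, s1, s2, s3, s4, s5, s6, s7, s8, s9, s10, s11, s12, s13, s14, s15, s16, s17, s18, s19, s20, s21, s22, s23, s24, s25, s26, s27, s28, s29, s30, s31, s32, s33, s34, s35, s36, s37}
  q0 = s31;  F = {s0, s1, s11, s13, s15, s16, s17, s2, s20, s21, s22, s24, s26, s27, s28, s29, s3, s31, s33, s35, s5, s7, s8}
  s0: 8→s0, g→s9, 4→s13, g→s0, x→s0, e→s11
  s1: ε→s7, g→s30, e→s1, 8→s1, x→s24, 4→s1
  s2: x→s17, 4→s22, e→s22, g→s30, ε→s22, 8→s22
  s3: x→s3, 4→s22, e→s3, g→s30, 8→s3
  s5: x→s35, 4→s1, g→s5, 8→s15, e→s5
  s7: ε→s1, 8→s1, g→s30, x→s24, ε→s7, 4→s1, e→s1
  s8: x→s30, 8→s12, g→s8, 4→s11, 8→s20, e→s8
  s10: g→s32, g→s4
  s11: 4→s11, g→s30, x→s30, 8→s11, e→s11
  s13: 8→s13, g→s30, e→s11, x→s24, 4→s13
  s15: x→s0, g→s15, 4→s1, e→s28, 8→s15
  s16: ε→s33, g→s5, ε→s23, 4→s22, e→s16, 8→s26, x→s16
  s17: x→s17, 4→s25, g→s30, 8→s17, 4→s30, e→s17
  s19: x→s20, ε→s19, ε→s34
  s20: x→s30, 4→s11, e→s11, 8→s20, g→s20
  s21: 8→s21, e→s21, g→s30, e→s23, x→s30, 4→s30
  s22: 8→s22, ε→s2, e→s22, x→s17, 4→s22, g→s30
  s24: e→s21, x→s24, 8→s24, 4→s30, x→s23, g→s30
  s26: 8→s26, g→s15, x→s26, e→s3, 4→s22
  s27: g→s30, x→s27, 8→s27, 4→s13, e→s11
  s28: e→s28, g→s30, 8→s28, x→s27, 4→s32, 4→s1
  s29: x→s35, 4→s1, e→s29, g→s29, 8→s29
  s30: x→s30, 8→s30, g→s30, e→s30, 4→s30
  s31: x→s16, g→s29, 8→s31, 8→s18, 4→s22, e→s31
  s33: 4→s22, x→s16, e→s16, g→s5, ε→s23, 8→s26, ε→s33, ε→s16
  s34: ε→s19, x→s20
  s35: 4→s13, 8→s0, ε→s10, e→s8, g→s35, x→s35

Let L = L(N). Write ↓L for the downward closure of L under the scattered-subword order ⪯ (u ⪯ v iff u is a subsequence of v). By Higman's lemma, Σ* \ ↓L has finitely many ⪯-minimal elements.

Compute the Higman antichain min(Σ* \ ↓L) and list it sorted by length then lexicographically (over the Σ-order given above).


|Q|=38, |F|=23, |δ|=145 (14 ε).
min D↑ (21 st, q0=0, F={5}): 0:4→1,e→0,x→2,8→0,g→3 1:4→1,e→1,x→4,8→1,g→5 2:4→1,e→2,x→2,8→6,g→7 3:4→8,e→3,x→9,8→3,g→3 4:4→5,e→4,x→4,8→4,g→5 5:4→5,e→5,x→5,8→5,g→5 6:4→1,e→10,x→6,8→6,g→11 7:4→8,e→7,x→9,8→11,g→7 8:4→8,e→8,x→12,8→8,g→5 9:4→13,e→14,x→9,8→15,g→9 10:4→1,e→10,x→10,8→10,g→5 11:4→8,e→16,x→15,8→11,g→11 12:4→5,e→17,x→12,8→12,g→5 13:4→13,e→18,x→12,8→13,g→5 14:4→18,e→14,x→5,8→19,g→14 15:4→13,e→18,x→15,8→15,g→15 16:4→8,e→16,x→20,8→16,g→5 17:4→5,e→17,x→5,8→17,g→5 18:4→18,e→18,x→5,8→18,g→5 19:4→18,e→18,x→5,8→19,g→19 20:4→13,e→18,x→20,8→20,g→5.
'4g': N↓-sim [32, 13, 1] end={s30} rej; 2/2 single-dels accept.
'4x4': run [32, 13, 6, 2] end={s25,s30} ∉↓L; 3/3 del acc.
'x8eg': |S_i|=[32, 29, 22, 16, 1] end={s30} rej; 4/4 deletions ∈↓L.
'gxex': N↓-sim [32, 22, 16, 7, 1] end={s30} ∉↓L; 4/4 del acc.
4 minimals (antichain).

min(Σ*\↓L) = [4g, 4x4, x8eg, gxex].


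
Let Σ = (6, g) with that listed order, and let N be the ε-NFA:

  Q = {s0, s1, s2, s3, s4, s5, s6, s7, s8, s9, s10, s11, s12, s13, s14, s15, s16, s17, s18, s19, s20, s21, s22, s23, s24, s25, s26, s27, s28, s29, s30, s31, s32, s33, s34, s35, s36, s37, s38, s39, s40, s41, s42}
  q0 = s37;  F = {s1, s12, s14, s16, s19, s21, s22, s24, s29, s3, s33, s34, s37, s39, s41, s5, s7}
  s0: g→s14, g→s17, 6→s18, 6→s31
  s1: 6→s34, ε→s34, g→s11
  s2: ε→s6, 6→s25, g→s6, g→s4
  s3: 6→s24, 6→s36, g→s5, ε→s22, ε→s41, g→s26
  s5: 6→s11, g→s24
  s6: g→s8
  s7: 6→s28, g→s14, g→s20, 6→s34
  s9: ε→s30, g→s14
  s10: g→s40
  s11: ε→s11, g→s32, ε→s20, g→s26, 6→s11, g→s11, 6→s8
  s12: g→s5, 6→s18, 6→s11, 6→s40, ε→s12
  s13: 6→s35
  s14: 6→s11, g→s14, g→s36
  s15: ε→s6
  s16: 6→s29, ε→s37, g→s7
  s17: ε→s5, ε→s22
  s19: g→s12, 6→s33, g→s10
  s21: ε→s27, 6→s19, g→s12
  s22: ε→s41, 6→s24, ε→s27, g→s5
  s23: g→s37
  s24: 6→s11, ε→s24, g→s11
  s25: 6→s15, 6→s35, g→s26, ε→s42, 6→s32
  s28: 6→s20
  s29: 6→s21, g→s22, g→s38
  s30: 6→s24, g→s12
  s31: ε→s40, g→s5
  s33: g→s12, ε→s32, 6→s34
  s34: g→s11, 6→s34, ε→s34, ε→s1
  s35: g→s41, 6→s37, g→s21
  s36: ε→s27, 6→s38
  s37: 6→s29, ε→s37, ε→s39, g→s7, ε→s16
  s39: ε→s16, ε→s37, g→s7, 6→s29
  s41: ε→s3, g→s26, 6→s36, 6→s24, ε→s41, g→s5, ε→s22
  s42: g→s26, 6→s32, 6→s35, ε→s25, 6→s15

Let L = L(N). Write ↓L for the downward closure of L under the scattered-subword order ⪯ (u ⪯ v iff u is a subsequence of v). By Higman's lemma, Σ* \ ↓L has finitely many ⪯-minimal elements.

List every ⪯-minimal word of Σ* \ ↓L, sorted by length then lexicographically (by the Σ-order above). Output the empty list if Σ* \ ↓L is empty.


|Q|=43, |F|=17, |δ|=109 (31 ε).
min D↑ (13 st, q0=0, F={11}): 0:6→1,g→2 1:6→3,g→4 2:6→5,g→6 3:6→7,g→8 4:6→9,g→10 5:6→5,g→11 6:6→11,g→6 7:6→12,g→8 8:6→11,g→10 9:6→11,g→11 10:6→11,g→9 11:6→11,g→11 12:6→5,g→8.
'g6g': |S_i|=[29, 22, 14, 5] end={s11,s20,s26,s32,s8} — reject; 3/3 del acc.
'gg6': |S_i|=[29, 22, 12, 6] end={s11,s20,s26,s32,s38,s8} — reject; 3/3 deletions ∈↓L.
'66g6': |S_i|=[29, 24, 19, 11, 7] end={s11,s18,s20,s26,s32,s40,s8} rej; 4/4 del acc.
'6g66': N↓-sim [29, 24, 17, 11, 6] end={s11,s20,s26,s32,s38,s8} — reject; 4/4 single-dels accept.
'6gggg': N↓-sim [29, 24, 17, 8, 6, 5] end={s11,s20,s26,s32,s8} — reject; 5/5 deletions ∈↓L.
'66666g': |S_i|=[29, 24, 19, 16, 13, 9, 5] end={s11,s20,s26,s32,s8} rej; 6/6 single-dels accept.
6 words, ⪯-incomp.

Antichain: [g6g, gg6, 66g6, 6g66, 6gggg, 66666g].


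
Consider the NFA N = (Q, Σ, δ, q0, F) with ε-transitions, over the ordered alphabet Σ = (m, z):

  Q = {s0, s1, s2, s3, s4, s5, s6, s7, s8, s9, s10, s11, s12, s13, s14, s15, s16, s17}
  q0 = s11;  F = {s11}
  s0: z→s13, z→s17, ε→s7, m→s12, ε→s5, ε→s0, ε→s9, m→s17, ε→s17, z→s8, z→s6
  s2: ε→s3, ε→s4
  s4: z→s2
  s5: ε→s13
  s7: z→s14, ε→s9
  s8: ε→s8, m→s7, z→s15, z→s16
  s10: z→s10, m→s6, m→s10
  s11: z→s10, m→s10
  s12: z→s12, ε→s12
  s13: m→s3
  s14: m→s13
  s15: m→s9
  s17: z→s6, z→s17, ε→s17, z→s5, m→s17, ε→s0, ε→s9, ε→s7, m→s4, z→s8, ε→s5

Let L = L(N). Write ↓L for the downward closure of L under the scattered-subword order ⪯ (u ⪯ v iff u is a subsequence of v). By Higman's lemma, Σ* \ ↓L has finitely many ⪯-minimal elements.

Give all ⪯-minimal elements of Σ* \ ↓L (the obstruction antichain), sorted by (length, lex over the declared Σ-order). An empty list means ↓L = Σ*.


|Q|=18, |F|=1, |δ|=42 (16 ε).
min D↑ (2 st, q0=0, F={1}): 0:m→1,z→1 1:m→1,z→1.
'm': |S_i|=[3, 2] end={s10,s6} ∉↓L; 1/1 deletions ∈↓L.
'z': run [3, 2] end={s10,s6} ∉↓L; 1/1 del acc.
2 obstructions.

A = [m, z].


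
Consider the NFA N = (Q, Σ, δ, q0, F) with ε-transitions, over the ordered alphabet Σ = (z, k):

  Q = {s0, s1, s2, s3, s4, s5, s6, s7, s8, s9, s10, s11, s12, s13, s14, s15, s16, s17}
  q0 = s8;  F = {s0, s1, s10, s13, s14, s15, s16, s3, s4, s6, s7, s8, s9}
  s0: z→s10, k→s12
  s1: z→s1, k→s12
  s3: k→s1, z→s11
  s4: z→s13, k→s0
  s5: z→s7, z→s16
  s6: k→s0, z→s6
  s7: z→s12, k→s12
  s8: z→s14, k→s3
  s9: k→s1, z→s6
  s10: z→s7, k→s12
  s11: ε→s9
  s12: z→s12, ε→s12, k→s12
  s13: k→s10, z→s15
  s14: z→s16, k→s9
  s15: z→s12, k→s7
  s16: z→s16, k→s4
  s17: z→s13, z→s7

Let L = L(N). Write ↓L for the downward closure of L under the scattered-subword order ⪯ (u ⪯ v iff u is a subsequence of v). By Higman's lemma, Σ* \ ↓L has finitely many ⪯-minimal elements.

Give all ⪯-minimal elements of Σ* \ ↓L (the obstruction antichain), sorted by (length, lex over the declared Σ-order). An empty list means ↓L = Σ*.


|Q|=18, |F|=13, |δ|=34 (2 ε).
min D↑ (14 st, q0=0, F={8}): 0:z→1,k→2 1:z→3,k→4 2:z→4,k→5 3:z→3,k→6 4:z→7,k→5 5:z→5,k→8 6:z→9,k→10 7:z→7,k→10 8:z→8,k→8 9:z→11,k→12 10:z→12,k→8 11:z→8,k→13 12:z→13,k→8 13:z→8,k→8 [Hopcroft].
'kkk': run [15, 12, 5, 1] end={s12} rej; 3/3 del acc.
'zzkzzz': run [15, 13, 10, 7, 5, 3, 1] end={s12} — reject; 6/6 del acc.
2 words, ⪯-incomp.

A = [kkk, zzkzzz].


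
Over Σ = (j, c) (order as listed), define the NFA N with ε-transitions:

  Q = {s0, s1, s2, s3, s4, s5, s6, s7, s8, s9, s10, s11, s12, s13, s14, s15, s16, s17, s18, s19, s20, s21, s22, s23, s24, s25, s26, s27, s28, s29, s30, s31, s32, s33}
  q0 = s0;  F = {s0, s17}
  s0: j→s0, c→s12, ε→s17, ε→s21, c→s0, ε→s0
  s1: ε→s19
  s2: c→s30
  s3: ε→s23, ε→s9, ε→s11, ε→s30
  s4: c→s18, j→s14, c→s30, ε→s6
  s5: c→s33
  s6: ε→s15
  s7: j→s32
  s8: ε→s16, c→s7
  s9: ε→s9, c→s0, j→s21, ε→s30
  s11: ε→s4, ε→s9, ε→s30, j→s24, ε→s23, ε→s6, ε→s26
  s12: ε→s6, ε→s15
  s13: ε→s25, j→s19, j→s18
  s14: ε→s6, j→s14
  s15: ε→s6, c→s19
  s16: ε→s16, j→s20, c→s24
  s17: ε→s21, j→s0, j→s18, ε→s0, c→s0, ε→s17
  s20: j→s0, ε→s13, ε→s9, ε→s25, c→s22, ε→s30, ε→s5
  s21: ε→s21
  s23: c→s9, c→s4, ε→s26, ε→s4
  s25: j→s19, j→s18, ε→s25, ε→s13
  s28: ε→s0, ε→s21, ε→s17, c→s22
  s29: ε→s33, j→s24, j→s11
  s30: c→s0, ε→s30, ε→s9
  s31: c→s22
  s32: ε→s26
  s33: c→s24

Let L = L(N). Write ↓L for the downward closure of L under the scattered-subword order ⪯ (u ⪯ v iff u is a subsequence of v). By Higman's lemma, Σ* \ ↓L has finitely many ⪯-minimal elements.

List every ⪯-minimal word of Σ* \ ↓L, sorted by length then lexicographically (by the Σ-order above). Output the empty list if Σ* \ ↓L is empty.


|Q|=34, |F|=2, |δ|=79 (45 ε).
min D↑ (1 st, q0=0, F={}): 0:j→0,c→0.
L(D↑) = ∅ ⇒ ↓L = Σ*.

Antichain: [].


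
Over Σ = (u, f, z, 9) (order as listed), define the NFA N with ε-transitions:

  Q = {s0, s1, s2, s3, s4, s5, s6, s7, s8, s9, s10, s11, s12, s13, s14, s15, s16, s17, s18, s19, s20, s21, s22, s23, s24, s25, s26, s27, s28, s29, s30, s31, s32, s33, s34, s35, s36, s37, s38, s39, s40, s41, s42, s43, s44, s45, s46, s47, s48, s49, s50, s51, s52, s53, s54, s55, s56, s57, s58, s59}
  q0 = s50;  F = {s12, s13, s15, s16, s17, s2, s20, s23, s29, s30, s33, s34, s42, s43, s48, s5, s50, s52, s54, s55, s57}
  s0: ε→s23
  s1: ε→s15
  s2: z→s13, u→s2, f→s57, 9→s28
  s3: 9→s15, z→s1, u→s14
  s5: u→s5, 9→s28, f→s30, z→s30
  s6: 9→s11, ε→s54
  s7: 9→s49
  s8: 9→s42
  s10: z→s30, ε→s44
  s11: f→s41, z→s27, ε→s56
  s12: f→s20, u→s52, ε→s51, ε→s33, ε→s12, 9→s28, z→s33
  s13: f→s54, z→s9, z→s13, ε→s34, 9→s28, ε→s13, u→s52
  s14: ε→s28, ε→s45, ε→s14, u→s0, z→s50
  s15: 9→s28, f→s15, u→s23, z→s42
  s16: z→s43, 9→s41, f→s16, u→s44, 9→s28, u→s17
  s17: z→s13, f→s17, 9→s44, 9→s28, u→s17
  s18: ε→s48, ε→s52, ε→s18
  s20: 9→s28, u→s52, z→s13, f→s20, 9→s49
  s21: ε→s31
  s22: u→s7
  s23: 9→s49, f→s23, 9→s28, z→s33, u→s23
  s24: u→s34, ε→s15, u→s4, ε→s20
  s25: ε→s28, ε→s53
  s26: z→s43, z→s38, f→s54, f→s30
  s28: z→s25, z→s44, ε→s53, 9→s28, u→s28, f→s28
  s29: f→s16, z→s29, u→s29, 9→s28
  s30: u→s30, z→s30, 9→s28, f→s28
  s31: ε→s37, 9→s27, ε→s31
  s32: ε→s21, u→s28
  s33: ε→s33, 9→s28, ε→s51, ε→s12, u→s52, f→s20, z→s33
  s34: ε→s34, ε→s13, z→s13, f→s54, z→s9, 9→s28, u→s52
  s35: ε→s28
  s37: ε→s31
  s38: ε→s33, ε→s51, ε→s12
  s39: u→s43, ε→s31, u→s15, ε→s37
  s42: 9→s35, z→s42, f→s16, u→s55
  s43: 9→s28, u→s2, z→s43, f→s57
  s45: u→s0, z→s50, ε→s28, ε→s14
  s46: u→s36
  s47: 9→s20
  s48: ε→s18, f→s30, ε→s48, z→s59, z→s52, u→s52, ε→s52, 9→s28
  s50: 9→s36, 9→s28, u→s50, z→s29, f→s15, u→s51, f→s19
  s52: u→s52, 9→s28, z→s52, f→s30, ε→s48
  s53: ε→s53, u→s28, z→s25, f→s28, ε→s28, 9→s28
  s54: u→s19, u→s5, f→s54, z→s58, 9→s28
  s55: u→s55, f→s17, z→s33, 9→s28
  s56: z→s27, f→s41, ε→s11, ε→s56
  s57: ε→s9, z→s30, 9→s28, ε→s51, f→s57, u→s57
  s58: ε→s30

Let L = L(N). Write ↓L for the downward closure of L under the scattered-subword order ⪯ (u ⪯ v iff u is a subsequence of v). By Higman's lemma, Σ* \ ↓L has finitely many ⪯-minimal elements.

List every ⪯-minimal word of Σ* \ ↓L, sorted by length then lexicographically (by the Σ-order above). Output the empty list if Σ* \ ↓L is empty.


|Q|=60, |F|=21, |δ|=183 (50 ε).
min D↑ (19 st, q0=0, F={3}): 0:u→0,f→1,z→2,9→3 1:u→4,f→1,z→5,9→3 2:u→2,f→6,z→2,9→3 3:u→3,f→3,z→3,9→3 4:u→4,f→4,z→7,9→3 5:u→8,f→6,z→5,9→3 6:u→9,f→6,z→10,9→3 7:u→11,f→12,z→7,9→3 8:u→8,f→9,z→7,9→3 9:u→9,f→9,z→13,9→3 10:u→14,f→15,z→10,9→3 11:u→11,f→16,z→11,9→3 12:u→11,f→12,z→13,9→3 13:u→11,f→17,z→13,9→3 14:u→14,f→15,z→13,9→3 15:u→15,f→15,z→16,9→3 16:u→16,f→3,z→16,9→3 17:u→18,f→17,z→16,9→3 18:u→18,f→16,z→16,9→3 [Hopcroft].
'9': run [35, 8] end={s25,s28,s35,s36,s41,s44,s49,s53} ∉↓L; 1/1 del acc.
'fuzuff': N↓-sim [35, 32, 26, 21, 11, 5, 4] end={s25,s28,s44,s53} — reject; 6/6 del acc.
'zfzfzf': N↓-sim [35, 31, 25, 20, 12, 6, 4] end={s25,s28,s44,s53} — reject; 6/6 single-dels accept.
3 obstructions.

A = [9, fuzuff, zfzfzf].


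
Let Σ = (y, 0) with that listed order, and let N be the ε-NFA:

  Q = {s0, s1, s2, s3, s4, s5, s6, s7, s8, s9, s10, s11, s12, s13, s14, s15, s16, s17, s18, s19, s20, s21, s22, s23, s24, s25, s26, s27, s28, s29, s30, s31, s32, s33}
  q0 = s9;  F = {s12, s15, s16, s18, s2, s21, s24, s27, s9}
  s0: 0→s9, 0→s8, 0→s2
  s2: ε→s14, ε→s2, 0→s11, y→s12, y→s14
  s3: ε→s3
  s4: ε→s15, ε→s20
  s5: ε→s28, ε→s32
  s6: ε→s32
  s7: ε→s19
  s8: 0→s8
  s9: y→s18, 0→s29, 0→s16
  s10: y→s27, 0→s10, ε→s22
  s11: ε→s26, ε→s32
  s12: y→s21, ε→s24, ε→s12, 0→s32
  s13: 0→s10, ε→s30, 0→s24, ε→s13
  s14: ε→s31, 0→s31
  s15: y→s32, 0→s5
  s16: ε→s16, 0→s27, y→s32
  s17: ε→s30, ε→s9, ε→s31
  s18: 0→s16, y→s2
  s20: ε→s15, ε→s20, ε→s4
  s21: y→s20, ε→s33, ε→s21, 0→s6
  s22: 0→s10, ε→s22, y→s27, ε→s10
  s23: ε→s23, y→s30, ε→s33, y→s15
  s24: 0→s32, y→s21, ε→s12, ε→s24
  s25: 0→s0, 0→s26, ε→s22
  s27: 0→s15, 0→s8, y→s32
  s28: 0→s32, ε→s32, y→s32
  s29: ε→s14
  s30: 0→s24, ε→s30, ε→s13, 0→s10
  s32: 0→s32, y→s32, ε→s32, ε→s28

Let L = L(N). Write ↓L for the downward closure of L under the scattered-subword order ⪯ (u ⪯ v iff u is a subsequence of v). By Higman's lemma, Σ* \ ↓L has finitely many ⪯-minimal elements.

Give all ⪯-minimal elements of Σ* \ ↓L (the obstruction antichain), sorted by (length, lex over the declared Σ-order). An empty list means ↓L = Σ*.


|Q|=34, |F|=9, |δ|=81 (39 ε).
min D↑ (9 st, q0=0, F={4}): 0:y→1,0→2 1:y→3,0→2 2:y→4,0→5 3:y→6,0→4 4:y→4,0→4 5:y→4,0→7 6:y→8,0→4 7:y→4,0→4 8:y→7,0→4 (ε-aug+det+¬).
'0y': N↓-sim [22, 13, 2] end={s28,s32} — reject; 2/2 single-dels accept.
'yy0': run [22, 20, 16, 7] end={s11,s26,s28,s31,s32,s5,s6} rej; 3/3 single-dels accept.
'0000': run [22, 13, 7, 5, 4] end={s28,s32,s5,s8} ∉↓L; 4/4 del acc.
'yyyyyy': run [22, 20, 16, 13, 9, 6, 2] end={s28,s32} ∉↓L; 6/6 single-dels accept.
4 words, ⪯-incomp.

Antichain: [0y, yy0, 0000, yyyyyy].


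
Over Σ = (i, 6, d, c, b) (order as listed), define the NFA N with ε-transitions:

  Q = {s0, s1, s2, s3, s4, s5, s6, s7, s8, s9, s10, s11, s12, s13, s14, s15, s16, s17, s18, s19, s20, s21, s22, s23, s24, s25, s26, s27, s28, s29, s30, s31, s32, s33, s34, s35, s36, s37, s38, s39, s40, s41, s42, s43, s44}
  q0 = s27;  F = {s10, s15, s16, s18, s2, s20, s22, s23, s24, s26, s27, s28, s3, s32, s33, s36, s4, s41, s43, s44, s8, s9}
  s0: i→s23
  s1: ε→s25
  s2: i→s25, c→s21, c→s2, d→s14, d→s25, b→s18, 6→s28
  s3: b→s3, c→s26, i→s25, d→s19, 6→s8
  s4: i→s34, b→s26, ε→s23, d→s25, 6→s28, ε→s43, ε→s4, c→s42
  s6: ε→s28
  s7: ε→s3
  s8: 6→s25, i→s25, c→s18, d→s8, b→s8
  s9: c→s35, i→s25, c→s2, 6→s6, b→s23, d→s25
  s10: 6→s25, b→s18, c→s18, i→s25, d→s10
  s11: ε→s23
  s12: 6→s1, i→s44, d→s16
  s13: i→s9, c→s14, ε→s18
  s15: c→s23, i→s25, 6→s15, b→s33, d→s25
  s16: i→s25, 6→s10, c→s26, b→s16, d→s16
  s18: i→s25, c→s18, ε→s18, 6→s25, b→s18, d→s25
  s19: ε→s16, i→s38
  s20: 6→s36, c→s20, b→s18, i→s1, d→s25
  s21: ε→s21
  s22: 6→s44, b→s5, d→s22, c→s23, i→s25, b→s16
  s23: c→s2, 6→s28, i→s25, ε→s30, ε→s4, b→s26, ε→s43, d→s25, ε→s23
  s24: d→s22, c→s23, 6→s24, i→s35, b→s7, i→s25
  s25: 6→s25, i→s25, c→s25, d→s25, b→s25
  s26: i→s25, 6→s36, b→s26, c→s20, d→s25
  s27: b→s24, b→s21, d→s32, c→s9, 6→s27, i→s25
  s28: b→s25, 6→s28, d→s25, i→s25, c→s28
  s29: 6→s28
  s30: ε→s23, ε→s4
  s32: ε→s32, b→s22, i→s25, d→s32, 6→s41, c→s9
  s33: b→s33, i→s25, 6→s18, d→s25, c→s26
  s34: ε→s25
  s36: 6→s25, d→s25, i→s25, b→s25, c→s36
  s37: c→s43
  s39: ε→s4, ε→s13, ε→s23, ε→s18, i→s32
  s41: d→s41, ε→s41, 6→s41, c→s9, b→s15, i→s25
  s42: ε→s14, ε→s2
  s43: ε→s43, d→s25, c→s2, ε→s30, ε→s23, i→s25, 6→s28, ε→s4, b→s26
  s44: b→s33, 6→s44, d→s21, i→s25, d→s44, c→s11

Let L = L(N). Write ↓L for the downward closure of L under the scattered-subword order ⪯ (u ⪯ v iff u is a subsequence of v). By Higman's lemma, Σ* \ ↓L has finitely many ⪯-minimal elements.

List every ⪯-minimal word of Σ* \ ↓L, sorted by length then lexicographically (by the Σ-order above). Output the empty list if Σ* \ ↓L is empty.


|Q|=45, |F|=22, |δ|=162 (30 ε).
min D↑ (21 st, q0=0, F={1}): 0:i→1,6→0,d→2,c→3,b→4 1:i→1,6→1,d→1,c→1,b→1 2:i→1,6→5,d→2,c→3,b→6 3:i→1,6→7,d→1,c→8,b→9 4:i→1,6→4,d→6,c→9,b→10 5:i→1,6→5,d→5,c→3,b→11 6:i→1,6→12,d→6,c→9,b→13 7:i→1,6→7,d→1,c→7,b→1 8:i→1,6→7,d→1,c→8,b→14 9:i→1,6→7,d→1,c→8,b→15 10:i→1,6→16,d→13,c→15,b→10 11:i→1,6→11,d→1,c→9,b→17 12:i→1,6→12,d→12,c→9,b→17 13:i→1,6→18,d→13,c→15,b→13 14:i→1,6→1,d→1,c→14,b→14 15:i→1,6→19,d→1,c→20,b→15 16:i→1,6→1,d→16,c→14,b→16 17:i→1,6→14,d→1,c→15,b→17 18:i→1,6→1,d→18,c→14,b→14 19:i→1,6→1,d→1,c→19,b→1 20:i→1,6→19,d→1,c→20,b→14 (ε-aug+det+¬).
'i': run [36, 5] end={s1,s25,s34,s35,s38} rej; 1/1 deletions ∈↓L.
'cd': run [36, 20, 2] end={s14,s25} — reject; 2/2 single-dels accept.
'c6b': |S_i|=[36, 20, 4, 1] end={s25} rej; 3/3 deletions ∈↓L.
'd6bd': run [36, 32, 25, 18, 2] end={s14,s25} rej; 4/4 deletions ∈↓L.
'ccb6': N↓-sim [36, 20, 11, 2, 1] end={s25} ∉↓L; 4/4 deletions ∈↓L.
'bb66': run [36, 31, 15, 5, 1] end={s25} — reject; 4/4 del acc.
6 minimals (antichain).

A = [i, cd, c6b, d6bd, ccb6, bb66].


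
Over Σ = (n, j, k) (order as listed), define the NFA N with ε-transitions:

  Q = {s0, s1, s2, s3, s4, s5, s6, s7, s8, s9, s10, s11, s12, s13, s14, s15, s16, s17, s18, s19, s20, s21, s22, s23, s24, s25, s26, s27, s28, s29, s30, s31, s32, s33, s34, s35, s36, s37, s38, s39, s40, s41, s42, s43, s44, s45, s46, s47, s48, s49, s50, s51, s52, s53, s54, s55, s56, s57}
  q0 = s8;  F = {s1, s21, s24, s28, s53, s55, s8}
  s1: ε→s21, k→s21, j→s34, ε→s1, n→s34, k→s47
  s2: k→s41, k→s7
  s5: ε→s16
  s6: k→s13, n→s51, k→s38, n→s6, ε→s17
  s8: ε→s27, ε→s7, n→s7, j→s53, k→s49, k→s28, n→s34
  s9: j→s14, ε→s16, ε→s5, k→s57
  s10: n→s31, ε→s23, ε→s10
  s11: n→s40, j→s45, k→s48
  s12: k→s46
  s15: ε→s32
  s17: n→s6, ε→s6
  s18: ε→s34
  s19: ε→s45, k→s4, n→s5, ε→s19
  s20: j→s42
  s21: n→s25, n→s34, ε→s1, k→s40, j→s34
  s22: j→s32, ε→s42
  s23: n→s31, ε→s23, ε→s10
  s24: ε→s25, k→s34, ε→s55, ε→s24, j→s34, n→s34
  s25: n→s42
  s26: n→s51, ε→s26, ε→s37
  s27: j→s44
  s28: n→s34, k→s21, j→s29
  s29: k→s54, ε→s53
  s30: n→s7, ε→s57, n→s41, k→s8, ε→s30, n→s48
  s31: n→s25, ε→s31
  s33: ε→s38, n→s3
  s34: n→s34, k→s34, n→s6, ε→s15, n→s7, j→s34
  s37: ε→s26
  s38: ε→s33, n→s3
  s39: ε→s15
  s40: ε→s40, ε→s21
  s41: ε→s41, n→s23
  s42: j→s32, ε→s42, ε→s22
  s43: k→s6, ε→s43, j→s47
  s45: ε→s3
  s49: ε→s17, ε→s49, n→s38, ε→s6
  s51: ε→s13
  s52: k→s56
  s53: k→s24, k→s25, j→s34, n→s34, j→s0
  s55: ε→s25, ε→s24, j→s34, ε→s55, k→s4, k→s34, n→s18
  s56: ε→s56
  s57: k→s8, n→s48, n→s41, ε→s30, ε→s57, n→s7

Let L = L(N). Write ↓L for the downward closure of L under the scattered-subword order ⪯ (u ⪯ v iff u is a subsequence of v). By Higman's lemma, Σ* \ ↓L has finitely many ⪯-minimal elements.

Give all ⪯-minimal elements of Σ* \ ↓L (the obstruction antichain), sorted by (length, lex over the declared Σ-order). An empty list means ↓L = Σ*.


|Q|=58, |F|=7, |δ|=123 (50 ε).
min D↑ (6 st, q0=0, F={1}): 0:n→1,j→2,k→3 1:n→1,j→1,k→1 2:n→1,j→1,k→4 3:n→1,j→2,k→5 4:n→1,j→1,k→1 5:n→1,j→1,k→5 (ε-aug+det+¬).
'n': N↓-sim [31, 15] end={s13,s15,s17,s18,s22,s25,s3,s32,s33,s34,s38,s42,…} — reject; 1/1 deletions ∈↓L.
'jj': run [31, 23, 12] end={s0,s13,s15,s17,s3,s32,s33,s34,s38,s51,s6,s7} ∉↓L; 2/2 single-dels accept.
'jkk': run [31, 23, 19, 12] end={s13,s15,s17,s3,s32,s33,s34,s38,s4,s51,s6,s7} rej; 3/3 single-dels accept.
'kkj': N↓-sim [31, 28, 23, 11] end={s13,s15,s17,s3,s32,s33,s34,s38,s51,s6,s7} ∉↓L; 3/3 single-dels accept.
4 minimals (antichain).

Antichain: [n, jj, jkk, kkj].


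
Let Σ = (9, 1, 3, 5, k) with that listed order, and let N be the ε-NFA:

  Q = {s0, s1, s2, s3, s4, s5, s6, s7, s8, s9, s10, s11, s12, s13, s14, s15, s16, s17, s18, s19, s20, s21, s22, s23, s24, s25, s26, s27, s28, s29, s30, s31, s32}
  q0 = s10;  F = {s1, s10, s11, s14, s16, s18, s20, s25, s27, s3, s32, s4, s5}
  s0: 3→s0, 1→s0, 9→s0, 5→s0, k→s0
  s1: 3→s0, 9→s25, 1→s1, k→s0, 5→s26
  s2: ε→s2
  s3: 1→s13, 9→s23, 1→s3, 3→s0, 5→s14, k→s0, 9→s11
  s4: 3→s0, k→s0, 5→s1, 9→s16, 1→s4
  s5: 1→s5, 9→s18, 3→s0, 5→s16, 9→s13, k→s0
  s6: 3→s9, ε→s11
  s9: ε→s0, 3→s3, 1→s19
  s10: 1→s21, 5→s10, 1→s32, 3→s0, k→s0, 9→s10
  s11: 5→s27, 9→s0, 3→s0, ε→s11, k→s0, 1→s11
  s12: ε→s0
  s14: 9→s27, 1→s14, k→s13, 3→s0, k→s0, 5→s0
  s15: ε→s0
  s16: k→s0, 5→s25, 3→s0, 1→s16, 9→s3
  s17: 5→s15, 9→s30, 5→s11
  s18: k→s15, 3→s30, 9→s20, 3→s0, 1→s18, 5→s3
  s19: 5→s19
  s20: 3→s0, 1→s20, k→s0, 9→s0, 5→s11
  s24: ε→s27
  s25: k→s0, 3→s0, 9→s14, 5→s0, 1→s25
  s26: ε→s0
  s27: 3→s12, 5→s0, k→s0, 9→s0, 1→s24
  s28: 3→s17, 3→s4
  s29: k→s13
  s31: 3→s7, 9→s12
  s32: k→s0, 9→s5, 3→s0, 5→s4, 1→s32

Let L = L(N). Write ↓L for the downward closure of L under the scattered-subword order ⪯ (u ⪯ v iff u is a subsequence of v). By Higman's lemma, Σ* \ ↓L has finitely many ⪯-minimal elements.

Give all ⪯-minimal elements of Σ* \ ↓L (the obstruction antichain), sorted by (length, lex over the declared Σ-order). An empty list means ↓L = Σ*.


|Q|=33, |F|=13, |δ|=96 (8 ε).
min D↑ (14 st, q0=0, F={2}): 0:9→0,1→1,3→2,5→0,k→2 1:9→3,1→1,3→2,5→4,k→2 2:9→2,1→2,3→2,5→2,k→2 3:9→5,1→3,3→2,5→6,k→2 4:9→6,1→4,3→2,5→7,k→2 5:9→8,1→5,3→2,5→9,k→2 6:9→9,1→6,3→2,5→10,k→2 7:9→10,1→7,3→2,5→2,k→2 8:9→2,1→8,3→2,5→11,k→2 9:9→11,1→9,3→2,5→12,k→2 10:9→12,1→10,3→2,5→2,k→2 11:9→2,1→11,3→2,5→13,k→2 12:9→13,1→12,3→2,5→2,k→2 13:9→2,1→13,3→2,5→2,k→2 [Hopcroft].
'3': N↓-sim [22, 3] end={s0,s12,s30} — reject; 1/1 del acc.
'k': run [22, 3] end={s0,s13,s15} ∉↓L; 1/1 deletions ∈↓L.
'1555': run [22, 21, 14, 9, 2] end={s0,s26} ∉↓L; 4/4 deletions ∈↓L.
'19999': N↓-sim [22, 21, 16, 13, 7, 1] end={s0} — reject; 5/5 single-dels accept.
4 words, ⪯-incomp.

A = [3, k, 1555, 19999].


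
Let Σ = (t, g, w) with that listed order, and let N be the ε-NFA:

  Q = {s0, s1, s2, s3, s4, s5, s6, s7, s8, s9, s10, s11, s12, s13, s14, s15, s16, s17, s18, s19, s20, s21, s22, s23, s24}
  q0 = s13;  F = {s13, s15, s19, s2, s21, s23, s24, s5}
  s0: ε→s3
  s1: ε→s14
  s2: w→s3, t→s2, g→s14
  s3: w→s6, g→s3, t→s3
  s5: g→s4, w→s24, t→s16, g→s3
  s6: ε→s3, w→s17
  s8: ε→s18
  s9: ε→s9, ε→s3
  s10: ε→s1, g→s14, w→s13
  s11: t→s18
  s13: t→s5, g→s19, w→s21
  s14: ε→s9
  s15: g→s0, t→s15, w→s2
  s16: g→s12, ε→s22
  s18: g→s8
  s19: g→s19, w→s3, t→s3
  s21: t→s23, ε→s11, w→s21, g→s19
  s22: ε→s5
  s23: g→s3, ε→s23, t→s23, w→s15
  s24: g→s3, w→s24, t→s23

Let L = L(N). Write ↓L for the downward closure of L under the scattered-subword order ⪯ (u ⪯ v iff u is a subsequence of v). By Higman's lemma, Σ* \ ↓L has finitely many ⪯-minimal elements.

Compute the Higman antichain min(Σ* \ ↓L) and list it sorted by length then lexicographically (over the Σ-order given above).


|Q|=25, |F|=8, |δ|=46 (12 ε).
min D↑ (9 st, q0=0, F={4}): 0:t→1,g→2,w→3 1:t→1,g→4,w→5 2:t→4,g→2,w→4 3:t→6,g→2,w→3 4:t→4,g→4,w→4 5:t→6,g→4,w→5 6:t→6,g→4,w→7 7:t→7,g→4,w→8 8:t→8,g→4,w→4 (ε-aug+det+¬).
'tg': run [21, 17, 10] end={s0,s12,s14,s17,s18,s3,s4,s6,s8,s9} ∉↓L; 2/2 del acc.
'gt': run [21, 11, 3] end={s17,s3,s6} ∉↓L; 2/2 deletions ∈↓L.
'gw': run [21, 11, 3] end={s17,s3,s6} rej; 2/2 single-dels accept.
'wtwww': N↓-sim [21, 15, 11, 8, 6, 3] end={s17,s3,s6} — reject; 5/5 del acc.
4 minimals (antichain).

min(Σ*\↓L) = [tg, gt, gw, wtwww].


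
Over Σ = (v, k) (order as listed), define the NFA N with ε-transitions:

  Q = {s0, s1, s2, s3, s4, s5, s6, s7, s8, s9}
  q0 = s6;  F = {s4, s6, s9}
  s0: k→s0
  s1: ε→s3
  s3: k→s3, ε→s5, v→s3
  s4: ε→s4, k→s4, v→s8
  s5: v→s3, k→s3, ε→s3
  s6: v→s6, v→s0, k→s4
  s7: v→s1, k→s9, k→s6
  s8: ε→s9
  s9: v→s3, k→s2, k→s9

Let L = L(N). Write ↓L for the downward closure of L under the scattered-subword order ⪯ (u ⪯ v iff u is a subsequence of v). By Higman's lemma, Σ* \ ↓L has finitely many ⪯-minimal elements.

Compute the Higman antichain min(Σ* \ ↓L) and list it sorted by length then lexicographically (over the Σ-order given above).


|Q|=10, |F|=3, |δ|=21 (5 ε).
min D↑ (4 st, q0=0, F={3}): 0:v→0,k→1 1:v→2,k→1 2:v→3,k→2 3:v→3,k→3 [Hopcroft].
'kvv': N↓-sim [8, 7, 5, 2] end={s3,s5} rej; 3/3 single-dels accept.
1 words, ⪯-incomp.

A = [kvv].
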